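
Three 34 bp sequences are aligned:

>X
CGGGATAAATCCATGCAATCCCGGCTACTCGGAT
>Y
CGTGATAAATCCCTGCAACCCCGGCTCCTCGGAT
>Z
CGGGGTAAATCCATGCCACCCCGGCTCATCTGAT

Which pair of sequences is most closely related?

X–Y: 4/34 differ, p = 0.118, d = 0.128.
X–Z: 6/34 differ, p = 0.176, d = 0.201.
Y–Z: 6/34 differ, p = 0.176, d = 0.201.
The smallest distance is between X and Y.

X and Y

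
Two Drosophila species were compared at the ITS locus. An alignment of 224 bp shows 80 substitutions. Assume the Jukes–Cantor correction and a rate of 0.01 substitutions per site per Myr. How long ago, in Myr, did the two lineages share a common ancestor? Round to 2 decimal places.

24.25

p = 80/224 ≈ 0.357143.
d = −(3/4) ln(1 − 4p/3) = −0.75 ln(1 − 0.476191) = −0.75 ln(0.523809)
  = −0.75 × (-0.646628) = 0.484971 substitutions/site.
Under a molecular clock d = 2μt, so t = d/(2μ) = 0.484971 / (2 × 0.01) = 24.25 Myr.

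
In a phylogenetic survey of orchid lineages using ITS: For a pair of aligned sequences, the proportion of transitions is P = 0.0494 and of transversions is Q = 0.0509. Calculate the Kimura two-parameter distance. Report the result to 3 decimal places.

Under the Kimura two-parameter model, d = −½ ln(1 − 2P − Q) − ¼ ln(1 − 2Q).
1 − 2P − Q = 0.8503, giving −½ ln(0.8503) = 0.081083.
1 − 2Q = 0.8982, giving −¼ ln(0.8982) = 0.026841.
d = 0.081083 + 0.026841 = 0.107924.

0.108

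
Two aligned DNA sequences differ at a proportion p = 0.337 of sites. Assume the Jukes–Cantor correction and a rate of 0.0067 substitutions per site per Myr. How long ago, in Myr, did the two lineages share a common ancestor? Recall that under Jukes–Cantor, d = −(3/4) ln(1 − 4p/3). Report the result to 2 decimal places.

33.39

d = −(3/4) ln(1 − 4p/3) = −0.75 ln(1 − 0.449333) = −0.75 ln(0.550667)
  = −0.75 × (-0.596625) = 0.447469 substitutions/site.
Under a molecular clock d = 2μt, so t = d/(2μ) = 0.447469 / (2 × 0.0067) = 33.39 Myr.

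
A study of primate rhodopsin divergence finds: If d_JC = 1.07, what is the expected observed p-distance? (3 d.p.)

0.570

p = (3/4)(1 − e^(−4d/3)) = 0.75 × (1 − e^(-1.426667)) = 0.75 × (1 − 0.240108) = 0.569919.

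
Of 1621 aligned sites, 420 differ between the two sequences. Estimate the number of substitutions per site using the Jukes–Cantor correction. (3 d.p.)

0.318

p = 420/1621 ≈ 0.259099.
d = −(3/4) ln(1 − 4p/3) = −0.75 ln(1 − 0.345465) = −0.75 ln(0.654535)
  = −0.75 × (-0.423830) = 0.317873 substitutions/site.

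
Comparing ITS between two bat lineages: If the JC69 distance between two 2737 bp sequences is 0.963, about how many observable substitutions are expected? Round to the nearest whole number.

Invert JC69: p = (3/4)(1 − e^(−4d/3)) = 0.75 × (1 − e^(-1.284)) = 0.75 × (1 − 0.276927) = 0.542305.
Expected differing sites = pL ≈ 0.542305 × 2737 = 1484.288785 ≈ 1484.

1484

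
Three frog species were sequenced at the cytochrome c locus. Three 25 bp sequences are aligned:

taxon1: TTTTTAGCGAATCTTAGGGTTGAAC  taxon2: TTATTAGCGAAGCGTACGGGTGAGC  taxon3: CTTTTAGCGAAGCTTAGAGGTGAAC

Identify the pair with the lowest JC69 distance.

taxon1–taxon2: 6/25 differ, p = 0.240, d = 0.289.
taxon1–taxon3: 4/25 differ, p = 0.160, d = 0.180.
taxon2–taxon3: 6/25 differ, p = 0.240, d = 0.289.
The smallest distance is between taxon1 and taxon3.

taxon1 and taxon3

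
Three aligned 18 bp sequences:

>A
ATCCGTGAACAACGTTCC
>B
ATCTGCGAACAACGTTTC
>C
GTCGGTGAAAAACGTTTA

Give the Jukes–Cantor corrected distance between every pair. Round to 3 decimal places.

d(A,B) = 0.188, d(A,C) = 0.347, d(B,C) = 0.347

A–B: 3/18 sites differ → p ≈ 0.166667, d = −0.75 ln(1 − 0.222223) = 0.188487 ≈ 0.188.
A–C: 5/18 sites differ → p ≈ 0.277778, d = −0.75 ln(1 − 0.370371) = 0.346968 ≈ 0.347.
B–C: 5/18 sites differ → p ≈ 0.277778, d = −0.75 ln(1 − 0.370371) = 0.346968 ≈ 0.347.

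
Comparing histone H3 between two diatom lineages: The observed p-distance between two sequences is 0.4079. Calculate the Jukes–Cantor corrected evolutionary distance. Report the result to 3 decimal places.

d = −(3/4) ln(1 − 4p/3) = −0.75 ln(1 − 0.543867) = −0.75 ln(0.456133)
  = −0.75 × (-0.784971) = 0.588728 substitutions/site.

0.589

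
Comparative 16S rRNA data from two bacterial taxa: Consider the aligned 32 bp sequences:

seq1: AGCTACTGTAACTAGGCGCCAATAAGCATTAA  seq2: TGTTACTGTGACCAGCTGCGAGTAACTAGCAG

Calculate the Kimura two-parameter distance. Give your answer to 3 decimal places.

Of 32 sites, 8 differences are transitions and 5 are transversions, so P = 8/32 = 0.25 and Q = 5/32 = 0.15625.
Under the Kimura two-parameter model, d = −½ ln(1 − 2P − Q) − ¼ ln(1 − 2Q).
1 − 2P − Q = 0.34375, giving −½ ln(0.34375) = 0.533920.
1 − 2Q = 0.6875, giving −¼ ln(0.6875) = 0.093673.
d = 0.533920 + 0.093673 = 0.627593.

0.628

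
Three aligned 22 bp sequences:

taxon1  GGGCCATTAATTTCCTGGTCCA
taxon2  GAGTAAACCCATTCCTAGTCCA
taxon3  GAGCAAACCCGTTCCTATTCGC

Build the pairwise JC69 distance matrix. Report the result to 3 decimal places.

d(taxon1,taxon2) = 0.591, d(taxon1,taxon3) = 0.824, d(taxon2,taxon3) = 0.271

taxon1–taxon2: 9/22 sites differ → p ≈ 0.409091, d = −0.75 ln(1 − 0.545455) = 0.591344 ≈ 0.591.
taxon1–taxon3: 11/22 sites differ → p = 0.5, d = −0.75 ln(1 − 0.666667) = 0.823960 ≈ 0.824.
taxon2–taxon3: 5/22 sites differ → p ≈ 0.227273, d = −0.75 ln(1 − 0.303031) = 0.270761 ≈ 0.271.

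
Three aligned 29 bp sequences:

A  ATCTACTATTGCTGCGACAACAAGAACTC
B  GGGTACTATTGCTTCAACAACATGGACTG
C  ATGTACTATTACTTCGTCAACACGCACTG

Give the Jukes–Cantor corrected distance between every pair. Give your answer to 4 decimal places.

d(A,B) = 0.3439, d(A,C) = 0.2913, d(B,C) = 0.2913

A–B: 8/29 sites differ → p ≈ 0.275862, d = −0.75 ln(1 − 0.367816) = 0.343931 ≈ 0.3439.
A–C: 7/29 sites differ → p ≈ 0.241379, d = −0.75 ln(1 − 0.321839) = 0.291278 ≈ 0.2913.
B–C: 7/29 sites differ → p ≈ 0.241379, d = −0.75 ln(1 − 0.321839) = 0.291278 ≈ 0.2913.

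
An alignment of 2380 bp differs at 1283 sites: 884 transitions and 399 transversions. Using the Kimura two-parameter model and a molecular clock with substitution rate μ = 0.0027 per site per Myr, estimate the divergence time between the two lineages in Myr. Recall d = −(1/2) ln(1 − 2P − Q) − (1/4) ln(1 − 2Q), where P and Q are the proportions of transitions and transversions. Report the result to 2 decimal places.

P = 884/2380 ≈ 0.371429 and Q = 399/2380 ≈ 0.167647.
Under the Kimura two-parameter model, d = −½ ln(1 − 2P − Q) − ¼ ln(1 − 2Q).
1 − 2P − Q = 0.089495, giving −½ ln(0.089495) = 1.206786.
1 − 2Q = 0.664706, giving −¼ ln(0.664706) = 0.102103.
d = 1.206786 + 0.102103 = 1.308889.
Under a molecular clock d = 2μt, so t = d/(2μ) = 1.308889 / (2 × 0.0027) = 242.39 Myr.

242.39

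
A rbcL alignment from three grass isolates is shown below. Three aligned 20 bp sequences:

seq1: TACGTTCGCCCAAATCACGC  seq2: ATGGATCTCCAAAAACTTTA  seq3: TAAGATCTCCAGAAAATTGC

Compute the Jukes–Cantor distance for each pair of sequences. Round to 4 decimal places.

d(seq1,seq2) = 0.9913, d(seq1,seq3) = 0.6872, d(seq2,seq3) = 0.4715

seq1–seq2: 11/20 sites differ → p = 0.55, d = −0.75 ln(1 − 0.733333) = 0.991316 ≈ 0.9913.
seq1–seq3: 9/20 sites differ → p = 0.45, d = −0.75 ln(1 − 0.6) = 0.687218 ≈ 0.6872.
seq2–seq3: 7/20 sites differ → p = 0.35, d = −0.75 ln(1 − 0.466667) = 0.471457 ≈ 0.4715.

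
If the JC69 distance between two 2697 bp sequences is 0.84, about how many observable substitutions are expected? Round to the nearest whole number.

Invert JC69: p = (3/4)(1 − e^(−4d/3)) = 0.75 × (1 − e^(-1.12)) = 0.75 × (1 − 0.326280) = 0.505290.
Expected differing sites = pL ≈ 0.505290 × 2697 = 1362.76713 ≈ 1363.

1363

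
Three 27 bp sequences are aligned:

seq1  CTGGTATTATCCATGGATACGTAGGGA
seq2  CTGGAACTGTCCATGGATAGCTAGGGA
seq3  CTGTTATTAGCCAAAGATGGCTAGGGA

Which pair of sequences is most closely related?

seq1 and seq2

seq1–seq2: 5/27 differ, p = 0.185, d = 0.213.
seq1–seq3: 7/27 differ, p = 0.259, d = 0.318.
seq2–seq3: 8/27 differ, p = 0.296, d = 0.377.
The smallest distance is between seq1 and seq2.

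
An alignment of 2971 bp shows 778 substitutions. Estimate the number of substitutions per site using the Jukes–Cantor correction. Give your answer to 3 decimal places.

0.322

p = 778/2971 ≈ 0.261865.
d = −(3/4) ln(1 − 4p/3) = −0.75 ln(1 − 0.349153) = −0.75 ln(0.650847)
  = −0.75 × (-0.429481) = 0.322111 substitutions/site.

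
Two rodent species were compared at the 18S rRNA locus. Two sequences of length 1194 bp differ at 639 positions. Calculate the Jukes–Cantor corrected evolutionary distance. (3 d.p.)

0.938

p = 639/1194 ≈ 0.535176.
d = −(3/4) ln(1 − 4p/3) = −0.75 ln(1 − 0.713568) = −0.75 ln(0.286432)
  = −0.75 × (-1.250254) = 0.937691 substitutions/site.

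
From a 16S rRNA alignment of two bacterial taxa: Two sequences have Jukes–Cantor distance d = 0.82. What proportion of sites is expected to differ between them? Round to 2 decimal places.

0.50

p = (3/4)(1 − e^(−4d/3)) = 0.75 × (1 − e^(-1.093333)) = 0.75 × (1 − 0.335098) = 0.498677.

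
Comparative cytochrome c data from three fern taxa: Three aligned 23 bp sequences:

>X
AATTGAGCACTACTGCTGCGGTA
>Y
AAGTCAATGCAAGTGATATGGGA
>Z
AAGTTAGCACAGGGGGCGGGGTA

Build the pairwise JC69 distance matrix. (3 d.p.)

X–Y: 11/23 sites differ → p ≈ 0.478261, d = −0.75 ln(1 − 0.637681) = 0.761423 ≈ 0.761.
X–Z: 9/23 sites differ → p ≈ 0.391304, d = −0.75 ln(1 − 0.521739) = 0.553199 ≈ 0.553.
Y–Z: 11/23 sites differ → p ≈ 0.478261, d = −0.75 ln(1 − 0.637681) = 0.761423 ≈ 0.761.

d(X,Y) = 0.761, d(X,Z) = 0.553, d(Y,Z) = 0.761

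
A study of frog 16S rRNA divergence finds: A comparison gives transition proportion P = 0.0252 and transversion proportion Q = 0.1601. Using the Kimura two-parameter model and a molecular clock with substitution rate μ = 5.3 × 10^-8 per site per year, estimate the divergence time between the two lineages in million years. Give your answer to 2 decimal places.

Under the Kimura two-parameter model, d = −½ ln(1 − 2P − Q) − ¼ ln(1 − 2Q).
1 − 2P − Q = 0.7895, giving −½ ln(0.7895) = 0.118178.
1 − 2Q = 0.6798, giving −¼ ln(0.6798) = 0.096489.
d = 0.118178 + 0.096489 = 0.214667.
Under a molecular clock d = 2μt, so t = d/(2μ) = 0.214667 / (2 × 5.3 × 10^-8) = 2.03 million years.

2.03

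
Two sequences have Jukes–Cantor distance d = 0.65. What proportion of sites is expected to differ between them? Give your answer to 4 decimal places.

p = (3/4)(1 − e^(−4d/3)) = 0.75 × (1 − e^(-0.866667)) = 0.75 × (1 − 0.420350) = 0.434738.

0.4347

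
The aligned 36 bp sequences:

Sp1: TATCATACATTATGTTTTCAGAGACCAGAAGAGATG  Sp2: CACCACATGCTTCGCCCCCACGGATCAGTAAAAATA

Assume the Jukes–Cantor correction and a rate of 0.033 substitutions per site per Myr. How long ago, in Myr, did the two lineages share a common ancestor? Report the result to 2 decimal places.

13.82

The sequences differ at 19 of 36 sites, so p = 19/36 ≈ 0.527778.
d = −(3/4) ln(1 − 4p/3) = −0.75 ln(1 − 0.703704) = −0.75 ln(0.296296)
  = −0.75 × (-1.216396) = 0.912297 substitutions/site.
Under a molecular clock d = 2μt, so t = d/(2μ) = 0.912297 / (2 × 0.033) = 13.82 Myr.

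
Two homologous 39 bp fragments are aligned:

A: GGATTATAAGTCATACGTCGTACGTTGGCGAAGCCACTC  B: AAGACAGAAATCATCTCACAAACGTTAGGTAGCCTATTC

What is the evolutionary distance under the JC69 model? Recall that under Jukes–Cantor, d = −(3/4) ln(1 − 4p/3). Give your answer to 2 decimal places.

The sequences differ at 20 of 39 sites, so p = 20/39 ≈ 0.512821.
d = −(3/4) ln(1 − 4p/3) = −0.75 ln(1 − 0.683761) = −0.75 ln(0.316239)
  = −0.75 × (-1.151257) = 0.863443 substitutions/site.

0.86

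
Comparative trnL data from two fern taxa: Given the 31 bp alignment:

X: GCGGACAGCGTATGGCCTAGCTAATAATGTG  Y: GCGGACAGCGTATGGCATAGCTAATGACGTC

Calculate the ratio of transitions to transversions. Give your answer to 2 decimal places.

Transitions are A↔G and C↔T; transversions are all other mismatches.
Transitions: 2. Transversions: 2.
R = 2/2 = 1.00.

1.00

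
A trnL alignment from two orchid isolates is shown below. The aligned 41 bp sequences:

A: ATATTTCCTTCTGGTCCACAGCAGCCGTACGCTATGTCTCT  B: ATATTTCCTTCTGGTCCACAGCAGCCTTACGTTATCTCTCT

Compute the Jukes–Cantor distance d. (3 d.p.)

0.077

The sequences differ at 3 of 41 sites (27, 32, 36), so p = 3/41 ≈ 0.073171.
d = −(3/4) ln(1 − 4p/3) = −0.75 ln(1 − 0.097561) = −0.75 ln(0.902439)
  = −0.75 × (-0.102654) = 0.076991 substitutions/site.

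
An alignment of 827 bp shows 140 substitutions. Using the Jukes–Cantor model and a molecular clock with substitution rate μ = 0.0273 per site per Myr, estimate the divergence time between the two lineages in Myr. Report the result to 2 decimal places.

3.51

p = 140/827 ≈ 0.169287.
d = −(3/4) ln(1 − 4p/3) = −0.75 ln(1 − 0.225716) = −0.75 ln(0.774284)
  = −0.75 × (-0.255817) = 0.191863 substitutions/site.
Under a molecular clock d = 2μt, so t = d/(2μ) = 0.191863 / (2 × 0.0273) = 3.51 Myr.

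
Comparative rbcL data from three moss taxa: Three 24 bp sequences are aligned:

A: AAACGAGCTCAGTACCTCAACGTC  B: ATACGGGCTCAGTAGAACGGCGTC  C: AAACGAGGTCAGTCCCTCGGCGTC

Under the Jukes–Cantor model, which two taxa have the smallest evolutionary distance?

A and C

A–B: 7/24 differ, p = 0.292, d = 0.369.
A–C: 4/24 differ, p = 0.167, d = 0.188.
B–C: 7/24 differ, p = 0.292, d = 0.369.
The smallest distance is between A and C.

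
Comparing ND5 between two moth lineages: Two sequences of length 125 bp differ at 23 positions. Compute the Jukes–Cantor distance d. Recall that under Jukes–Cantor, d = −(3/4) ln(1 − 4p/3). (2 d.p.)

0.21

p = 23/125 = 0.184.
d = −(3/4) ln(1 − 4p/3) = −0.75 ln(1 − 0.245333) = −0.75 ln(0.754667)
  = −0.75 × (-0.281479) = 0.211109 substitutions/site.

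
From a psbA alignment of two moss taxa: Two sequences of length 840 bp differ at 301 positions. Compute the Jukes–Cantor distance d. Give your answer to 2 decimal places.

0.49

p = 301/840 ≈ 0.358333.
d = −(3/4) ln(1 − 4p/3) = −0.75 ln(1 − 0.477777) = −0.75 ln(0.522223)
  = −0.75 × (-0.649661) = 0.487246 substitutions/site.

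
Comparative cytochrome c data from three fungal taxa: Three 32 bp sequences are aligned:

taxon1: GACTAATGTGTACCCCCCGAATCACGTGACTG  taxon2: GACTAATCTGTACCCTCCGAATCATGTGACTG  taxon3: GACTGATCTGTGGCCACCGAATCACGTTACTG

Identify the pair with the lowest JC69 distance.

taxon1 and taxon2

taxon1–taxon2: 3/32 differ, p = 0.094, d = 0.100.
taxon1–taxon3: 6/32 differ, p = 0.188, d = 0.216.
taxon2–taxon3: 6/32 differ, p = 0.188, d = 0.216.
The smallest distance is between taxon1 and taxon2.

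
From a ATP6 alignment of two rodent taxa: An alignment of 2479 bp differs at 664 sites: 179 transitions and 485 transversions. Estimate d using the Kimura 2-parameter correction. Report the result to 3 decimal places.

0.332

P = 179/2479 ≈ 0.072207 and Q = 485/2479 ≈ 0.195643.
Under the Kimura two-parameter model, d = −½ ln(1 − 2P − Q) − ¼ ln(1 − 2Q).
1 − 2P − Q = 0.659943, giving −½ ln(0.659943) = 0.207801.
1 − 2Q = 0.608714, giving −¼ ln(0.608714) = 0.124102.
d = 0.207801 + 0.124102 = 0.331903.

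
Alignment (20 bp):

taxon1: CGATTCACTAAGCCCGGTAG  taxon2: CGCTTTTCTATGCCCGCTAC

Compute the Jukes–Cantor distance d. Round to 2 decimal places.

0.38

The sequences differ at 6 of 20 sites (3, 6, 7, 11, 17, 20), so p = 6/20 = 0.3.
d = −(3/4) ln(1 − 4p/3) = −0.75 ln(1 − 0.4) = −0.75 ln(0.6)
  = −0.75 × (-0.510826) = 0.383120 substitutions/site.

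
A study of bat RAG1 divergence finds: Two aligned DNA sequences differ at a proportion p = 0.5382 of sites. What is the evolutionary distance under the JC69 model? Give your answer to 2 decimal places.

d = −(3/4) ln(1 − 4p/3) = −0.75 ln(1 − 0.7176) = −0.75 ln(0.2824)
  = −0.75 × (-1.264431) = 0.948323 substitutions/site.

0.95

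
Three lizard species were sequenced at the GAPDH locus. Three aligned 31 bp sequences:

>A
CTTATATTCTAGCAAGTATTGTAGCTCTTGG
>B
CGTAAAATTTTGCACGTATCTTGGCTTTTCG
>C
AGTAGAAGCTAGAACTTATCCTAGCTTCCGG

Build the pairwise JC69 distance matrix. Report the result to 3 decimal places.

A–B: 11/31 sites differ → p ≈ 0.354839, d = −0.75 ln(1 − 0.473119) = 0.480585 ≈ 0.481.
A–C: 13/31 sites differ → p ≈ 0.419355, d = −0.75 ln(1 − 0.55914) = 0.614271 ≈ 0.614.
B–C: 12/31 sites differ → p ≈ 0.387097, d = −0.75 ln(1 − 0.516129) = 0.544453 ≈ 0.544.

d(A,B) = 0.481, d(A,C) = 0.614, d(B,C) = 0.544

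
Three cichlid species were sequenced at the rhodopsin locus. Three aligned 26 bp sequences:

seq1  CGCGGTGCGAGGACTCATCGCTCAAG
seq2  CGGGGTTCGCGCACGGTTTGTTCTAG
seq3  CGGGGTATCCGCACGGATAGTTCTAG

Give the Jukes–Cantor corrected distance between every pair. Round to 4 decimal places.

seq1–seq2: 10/26 sites differ → p ≈ 0.384615, d = −0.75 ln(1 − 0.51282) = 0.539341 ≈ 0.5393.
seq1–seq3: 11/26 sites differ → p ≈ 0.423077, d = −0.75 ln(1 − 0.564103) = 0.622762 ≈ 0.6228.
seq2–seq3: 5/26 sites differ → p ≈ 0.192308, d = −0.75 ln(1 − 0.256411) = 0.222200 ≈ 0.2222.

d(seq1,seq2) = 0.5393, d(seq1,seq3) = 0.6228, d(seq2,seq3) = 0.2222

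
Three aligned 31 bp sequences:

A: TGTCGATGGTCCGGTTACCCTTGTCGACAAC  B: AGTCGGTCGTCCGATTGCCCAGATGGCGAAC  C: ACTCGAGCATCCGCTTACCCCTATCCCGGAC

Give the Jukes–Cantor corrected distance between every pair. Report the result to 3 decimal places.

d(A,B) = 0.481, d(A,C) = 0.544, d(B,C) = 0.481

A–B: 11/31 sites differ → p ≈ 0.354839, d = −0.75 ln(1 − 0.473119) = 0.480585 ≈ 0.481.
A–C: 12/31 sites differ → p ≈ 0.387097, d = −0.75 ln(1 − 0.516129) = 0.544453 ≈ 0.544.
B–C: 11/31 sites differ → p ≈ 0.354839, d = −0.75 ln(1 − 0.473119) = 0.480585 ≈ 0.481.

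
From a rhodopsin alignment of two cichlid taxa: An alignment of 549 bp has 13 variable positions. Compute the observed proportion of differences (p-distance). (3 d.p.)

0.024

p = 13/549 = 0.023679… ≈ 0.024 (to 3 d.p.).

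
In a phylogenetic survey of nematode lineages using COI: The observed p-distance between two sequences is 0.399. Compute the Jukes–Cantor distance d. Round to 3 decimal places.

0.569

d = −(3/4) ln(1 − 4p/3) = −0.75 ln(1 − 0.532) = −0.75 ln(0.468)
  = −0.75 × (-0.759287) = 0.569465 substitutions/site.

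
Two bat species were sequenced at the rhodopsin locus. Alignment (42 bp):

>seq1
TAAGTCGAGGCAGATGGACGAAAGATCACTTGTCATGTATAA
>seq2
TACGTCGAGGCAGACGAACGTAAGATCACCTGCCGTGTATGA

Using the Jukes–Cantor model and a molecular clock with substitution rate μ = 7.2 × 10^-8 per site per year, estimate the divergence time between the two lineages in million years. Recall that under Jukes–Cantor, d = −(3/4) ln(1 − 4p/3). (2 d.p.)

The sequences differ at 8 of 42 sites (3, 15, 17, 21, 30, 33, 35, 41), so p = 8/42 ≈ 0.190476.
d = −(3/4) ln(1 − 4p/3) = −0.75 ln(1 − 0.253968) = −0.75 ln(0.746032)
  = −0.75 × (-0.292987) = 0.219740 substitutions/site.
Under a molecular clock d = 2μt, so t = d/(2μ) = 0.219740 / (2 × 7.2 × 10^-8) = 1.53 million years.

1.53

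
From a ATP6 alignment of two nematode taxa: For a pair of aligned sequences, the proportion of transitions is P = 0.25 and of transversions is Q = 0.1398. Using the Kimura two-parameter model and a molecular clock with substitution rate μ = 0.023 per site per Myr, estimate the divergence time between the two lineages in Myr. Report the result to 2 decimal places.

Under the Kimura two-parameter model, d = −½ ln(1 − 2P − Q) − ¼ ln(1 − 2Q).
1 − 2P − Q = 0.3602, giving −½ ln(0.3602) = 0.510548.
1 − 2Q = 0.7204, giving −¼ ln(0.7204) = 0.081987.
d = 0.510548 + 0.081987 = 0.592535.
Under a molecular clock d = 2μt, so t = d/(2μ) = 0.592535 / (2 × 0.023) = 12.88 Myr.

12.88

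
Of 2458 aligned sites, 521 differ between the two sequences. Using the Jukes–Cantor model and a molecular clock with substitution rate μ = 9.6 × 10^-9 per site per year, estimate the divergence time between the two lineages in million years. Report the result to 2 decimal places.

p = 521/2458 ≈ 0.211961.
d = −(3/4) ln(1 − 4p/3) = −0.75 ln(1 − 0.282615) = −0.75 ln(0.717385)
  = −0.75 × (-0.332143) = 0.249107 substitutions/site.
Under a molecular clock d = 2μt, so t = d/(2μ) = 0.249107 / (2 × 9.6 × 10^-9) = 12.97 million years.

12.97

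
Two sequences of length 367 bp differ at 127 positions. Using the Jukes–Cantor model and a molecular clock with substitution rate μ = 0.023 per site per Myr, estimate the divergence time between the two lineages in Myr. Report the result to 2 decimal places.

10.09

p = 127/367 ≈ 0.346049.
d = −(3/4) ln(1 − 4p/3) = −0.75 ln(1 − 0.461399) = −0.75 ln(0.538601)
  = −0.75 × (-0.618780) = 0.464085 substitutions/site.
Under a molecular clock d = 2μt, so t = d/(2μ) = 0.464085 / (2 × 0.023) = 10.09 Myr.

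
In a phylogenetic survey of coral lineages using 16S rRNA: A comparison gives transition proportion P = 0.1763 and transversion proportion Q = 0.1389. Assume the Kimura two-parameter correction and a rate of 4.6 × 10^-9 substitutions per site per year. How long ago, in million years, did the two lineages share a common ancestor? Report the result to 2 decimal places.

Under the Kimura two-parameter model, d = −½ ln(1 − 2P − Q) − ¼ ln(1 − 2Q).
1 − 2P − Q = 0.5085, giving −½ ln(0.5085) = 0.338145.
1 − 2Q = 0.7222, giving −¼ ln(0.7222) = 0.081363.
d = 0.338145 + 0.081363 = 0.419508.
Under a molecular clock d = 2μt, so t = d/(2μ) = 0.419508 / (2 × 4.6 × 10^-9) = 45.60 million years.

45.60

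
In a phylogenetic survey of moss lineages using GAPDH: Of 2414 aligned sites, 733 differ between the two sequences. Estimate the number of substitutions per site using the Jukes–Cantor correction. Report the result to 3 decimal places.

0.389

p = 733/2414 ≈ 0.303645.
d = −(3/4) ln(1 − 4p/3) = −0.75 ln(1 − 0.40486) = −0.75 ln(0.59514)
  = −0.75 × (-0.518959) = 0.389219 substitutions/site.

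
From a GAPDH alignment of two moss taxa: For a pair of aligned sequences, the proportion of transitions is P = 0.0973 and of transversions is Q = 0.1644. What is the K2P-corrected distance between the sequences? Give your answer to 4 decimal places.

0.3220

Under the Kimura two-parameter model, d = −½ ln(1 − 2P − Q) − ¼ ln(1 − 2Q).
1 − 2P − Q = 0.641, giving −½ ln(0.641) = 0.222363.
1 − 2Q = 0.6712, giving −¼ ln(0.6712) = 0.099672.
d = 0.222363 + 0.099672 = 0.322035.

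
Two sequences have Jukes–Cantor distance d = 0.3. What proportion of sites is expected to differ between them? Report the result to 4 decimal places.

0.2473

p = (3/4)(1 − e^(−4d/3)) = 0.75 × (1 − e^(-0.4)) = 0.75 × (1 − 0.670320) = 0.247260.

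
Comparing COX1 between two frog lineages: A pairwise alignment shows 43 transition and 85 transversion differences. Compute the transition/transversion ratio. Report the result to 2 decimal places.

0.51

R = 43/85 = 0.505882… ≈ 0.51 (to 2 d.p.).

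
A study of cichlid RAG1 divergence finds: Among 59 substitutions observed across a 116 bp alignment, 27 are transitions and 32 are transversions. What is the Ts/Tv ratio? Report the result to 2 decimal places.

0.84

R = 27/32 = 0.84375 ≈ 0.84 (to 2 d.p.).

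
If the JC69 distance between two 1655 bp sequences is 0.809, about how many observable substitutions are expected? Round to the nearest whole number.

819

Invert JC69: p = (3/4)(1 − e^(−4d/3)) = 0.75 × (1 − e^(-1.078667)) = 0.75 × (1 − 0.340049) = 0.494963.
Expected differing sites = pL ≈ 0.494963 × 1655 = 819.163765 ≈ 819.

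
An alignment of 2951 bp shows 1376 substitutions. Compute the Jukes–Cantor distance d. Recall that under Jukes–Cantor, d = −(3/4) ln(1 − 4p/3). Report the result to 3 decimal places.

0.729

p = 1376/2951 ≈ 0.466283.
d = −(3/4) ln(1 − 4p/3) = −0.75 ln(1 − 0.621711) = −0.75 ln(0.378289)
  = −0.75 × (-0.972097) = 0.729073 substitutions/site.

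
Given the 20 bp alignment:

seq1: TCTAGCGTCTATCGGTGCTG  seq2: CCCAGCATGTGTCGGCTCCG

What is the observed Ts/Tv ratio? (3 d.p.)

3.000

Transitions are A↔G and C↔T; transversions are all other mismatches.
Transitions: 6. Transversions: 2.
R = 6/2 = 3.000.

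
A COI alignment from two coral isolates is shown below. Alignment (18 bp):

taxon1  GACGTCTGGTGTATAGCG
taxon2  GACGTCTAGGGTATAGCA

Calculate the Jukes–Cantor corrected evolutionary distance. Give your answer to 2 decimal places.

The sequences differ at 3 of 18 sites (8, 10, 18), so p = 3/18 ≈ 0.166667.
d = −(3/4) ln(1 − 4p/3) = −0.75 ln(1 − 0.222223) = −0.75 ln(0.777777)
  = −0.75 × (-0.251315) = 0.188486 substitutions/site.

0.19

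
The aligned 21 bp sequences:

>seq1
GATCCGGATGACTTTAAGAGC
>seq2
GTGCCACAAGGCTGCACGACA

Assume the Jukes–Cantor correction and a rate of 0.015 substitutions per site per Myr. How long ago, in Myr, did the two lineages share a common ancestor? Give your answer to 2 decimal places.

29.97

The sequences differ at 11 of 21 sites, so p = 11/21 ≈ 0.52381.
d = −(3/4) ln(1 − 4p/3) = −0.75 ln(1 − 0.698413) = −0.75 ln(0.301587)
  = −0.75 × (-1.198697) = 0.899023 substitutions/site.
Under a molecular clock d = 2μt, so t = d/(2μ) = 0.899023 / (2 × 0.015) = 29.97 Myr.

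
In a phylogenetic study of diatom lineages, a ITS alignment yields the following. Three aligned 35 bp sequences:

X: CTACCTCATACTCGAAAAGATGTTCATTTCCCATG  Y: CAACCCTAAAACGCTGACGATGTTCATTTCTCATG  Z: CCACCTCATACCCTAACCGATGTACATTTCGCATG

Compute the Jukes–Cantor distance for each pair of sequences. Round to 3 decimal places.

d(X,Y) = 0.458, d(X,Z) = 0.233, d(Y,Z) = 0.458

X–Y: 12/35 sites differ → p ≈ 0.342857, d = −0.75 ln(1 − 0.457143) = 0.458182 ≈ 0.458.
X–Z: 7/35 sites differ → p = 0.2, d = −0.75 ln(1 − 0.266667) = 0.232617 ≈ 0.233.
Y–Z: 12/35 sites differ → p ≈ 0.342857, d = −0.75 ln(1 − 0.457143) = 0.458182 ≈ 0.458.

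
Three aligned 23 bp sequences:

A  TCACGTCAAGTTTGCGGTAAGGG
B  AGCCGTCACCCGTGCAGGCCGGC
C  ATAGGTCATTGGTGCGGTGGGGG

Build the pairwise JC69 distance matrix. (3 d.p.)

d(A,B) = 0.892, d(A,C) = 0.553, d(B,C) = 0.761

A–B: 12/23 sites differ → p ≈ 0.521739, d = −0.75 ln(1 − 0.695652) = 0.892188 ≈ 0.892.
A–C: 9/23 sites differ → p ≈ 0.391304, d = −0.75 ln(1 − 0.521739) = 0.553199 ≈ 0.553.
B–C: 11/23 sites differ → p ≈ 0.478261, d = −0.75 ln(1 − 0.637681) = 0.761423 ≈ 0.761.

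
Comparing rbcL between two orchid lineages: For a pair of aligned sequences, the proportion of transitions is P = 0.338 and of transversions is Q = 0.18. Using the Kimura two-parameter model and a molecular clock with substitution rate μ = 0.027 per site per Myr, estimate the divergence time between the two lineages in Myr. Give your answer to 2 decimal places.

Under the Kimura two-parameter model, d = −½ ln(1 − 2P − Q) − ¼ ln(1 − 2Q).
1 − 2P − Q = 0.144, giving −½ ln(0.144) = 0.968971.
1 − 2Q = 0.64, giving −¼ ln(0.64) = 0.111572.
d = 0.968971 + 0.111572 = 1.080543.
Under a molecular clock d = 2μt, so t = d/(2μ) = 1.080543 / (2 × 0.027) = 20.01 Myr.

20.01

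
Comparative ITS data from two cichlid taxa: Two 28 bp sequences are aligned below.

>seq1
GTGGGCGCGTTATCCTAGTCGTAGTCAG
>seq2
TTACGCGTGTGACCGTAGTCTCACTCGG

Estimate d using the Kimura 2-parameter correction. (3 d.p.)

0.564

Of 28 sites, 5 differences are transitions and 6 are transversions, so P = 5/28 ≈ 0.178571 and Q = 6/28 ≈ 0.214286.
Under the Kimura two-parameter model, d = −½ ln(1 − 2P − Q) − ¼ ln(1 − 2Q).
1 − 2P − Q = 0.428572, giving −½ ln(0.428572) = 0.423648.
1 − 2Q = 0.571428, giving −¼ ln(0.571428) = 0.139904.
d = 0.423648 + 0.139904 = 0.563552.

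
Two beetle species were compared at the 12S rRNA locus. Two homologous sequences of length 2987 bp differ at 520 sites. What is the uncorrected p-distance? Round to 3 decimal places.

0.174

p = 520/2987 = 0.174087… ≈ 0.174 (to 3 d.p.).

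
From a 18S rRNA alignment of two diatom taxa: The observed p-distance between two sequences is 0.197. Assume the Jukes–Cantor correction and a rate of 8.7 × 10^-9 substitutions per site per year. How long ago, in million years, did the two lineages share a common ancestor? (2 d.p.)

13.13

d = −(3/4) ln(1 − 4p/3) = −0.75 ln(1 − 0.262667) = −0.75 ln(0.737333)
  = −0.75 × (-0.304716) = 0.228537 substitutions/site.
Under a molecular clock d = 2μt, so t = d/(2μ) = 0.228537 / (2 × 8.7 × 10^-9) = 13.13 million years.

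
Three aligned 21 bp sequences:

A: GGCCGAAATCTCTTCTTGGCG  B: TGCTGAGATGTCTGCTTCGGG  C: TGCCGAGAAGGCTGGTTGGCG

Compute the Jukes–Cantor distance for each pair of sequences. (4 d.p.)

d(A,B) = 0.4408, d(A,C) = 0.4408, d(B,C) = 0.3597

A–B: 7/21 sites differ → p ≈ 0.333333, d = −0.75 ln(1 − 0.444444) = 0.440839 ≈ 0.4408.
A–C: 7/21 sites differ → p ≈ 0.333333, d = −0.75 ln(1 − 0.444444) = 0.440839 ≈ 0.4408.
B–C: 6/21 sites differ → p ≈ 0.285714, d = −0.75 ln(1 − 0.380952) = 0.359679 ≈ 0.3597.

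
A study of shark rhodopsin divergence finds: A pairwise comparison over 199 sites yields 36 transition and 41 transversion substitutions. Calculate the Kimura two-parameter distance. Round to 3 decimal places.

0.552

P = 36/199 ≈ 0.180905 and Q = 41/199 ≈ 0.20603.
Under the Kimura two-parameter model, d = −½ ln(1 − 2P − Q) − ¼ ln(1 − 2Q).
1 − 2P − Q = 0.43216, giving −½ ln(0.43216) = 0.419480.
1 − 2Q = 0.58794, giving −¼ ln(0.58794) = 0.132783.
d = 0.419480 + 0.132783 = 0.552263.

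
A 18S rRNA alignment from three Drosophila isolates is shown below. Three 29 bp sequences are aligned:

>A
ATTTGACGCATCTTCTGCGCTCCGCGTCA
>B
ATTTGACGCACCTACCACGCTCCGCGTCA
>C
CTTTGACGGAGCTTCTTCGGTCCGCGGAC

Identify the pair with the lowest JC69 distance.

A and B

A–B: 4/29 differ, p = 0.138, d = 0.152.
A–C: 8/29 differ, p = 0.276, d = 0.344.
B–C: 10/29 differ, p = 0.345, d = 0.462.
The smallest distance is between A and B.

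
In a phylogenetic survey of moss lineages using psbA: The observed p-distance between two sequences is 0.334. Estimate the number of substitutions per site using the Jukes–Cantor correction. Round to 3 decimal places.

d = −(3/4) ln(1 − 4p/3) = −0.75 ln(1 − 0.445333) = −0.75 ln(0.554667)
  = −0.75 × (-0.589387) = 0.442040 substitutions/site.

0.442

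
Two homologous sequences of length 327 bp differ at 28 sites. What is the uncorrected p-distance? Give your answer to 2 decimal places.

p = 28/327 = 0.085626… ≈ 0.09 (to 2 d.p.).

0.09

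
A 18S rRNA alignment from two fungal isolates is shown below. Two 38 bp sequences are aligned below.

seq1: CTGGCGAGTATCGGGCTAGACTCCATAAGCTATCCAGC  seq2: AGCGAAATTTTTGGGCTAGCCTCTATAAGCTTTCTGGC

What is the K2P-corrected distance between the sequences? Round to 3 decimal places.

Of 38 sites, 5 differences are transitions and 8 are transversions, so P = 5/38 ≈ 0.131579 and Q = 8/38 ≈ 0.210526.
Under the Kimura two-parameter model, d = −½ ln(1 − 2P − Q) − ¼ ln(1 − 2Q).
1 − 2P − Q = 0.526316, giving −½ ln(0.526316) = 0.320927.
1 − 2Q = 0.578948, giving −¼ ln(0.578948) = 0.136636.
d = 0.320927 + 0.136636 = 0.457563.

0.458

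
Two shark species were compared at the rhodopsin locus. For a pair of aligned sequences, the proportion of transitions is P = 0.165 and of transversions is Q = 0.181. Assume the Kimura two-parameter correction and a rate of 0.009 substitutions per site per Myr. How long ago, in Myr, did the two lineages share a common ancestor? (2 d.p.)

Under the Kimura two-parameter model, d = −½ ln(1 − 2P − Q) − ¼ ln(1 − 2Q).
1 − 2P − Q = 0.489, giving −½ ln(0.489) = 0.357696.
1 − 2Q = 0.638, giving −¼ ln(0.638) = 0.112354.
d = 0.357696 + 0.112354 = 0.470050.
Under a molecular clock d = 2μt, so t = d/(2μ) = 0.470050 / (2 × 0.009) = 26.11 Myr.

26.11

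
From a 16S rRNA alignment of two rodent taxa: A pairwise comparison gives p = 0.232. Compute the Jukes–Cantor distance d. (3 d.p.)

0.278

d = −(3/4) ln(1 − 4p/3) = −0.75 ln(1 − 0.309333) = −0.75 ln(0.690667)
  = −0.75 × (-0.370097) = 0.277573 substitutions/site.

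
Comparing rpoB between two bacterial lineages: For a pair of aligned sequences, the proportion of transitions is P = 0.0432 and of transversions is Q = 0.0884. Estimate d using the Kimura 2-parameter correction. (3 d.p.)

0.145

Under the Kimura two-parameter model, d = −½ ln(1 − 2P − Q) − ¼ ln(1 − 2Q).
1 − 2P − Q = 0.8252, giving −½ ln(0.8252) = 0.096065.
1 − 2Q = 0.8232, giving −¼ ln(0.8232) = 0.048639.
d = 0.096065 + 0.048639 = 0.144704.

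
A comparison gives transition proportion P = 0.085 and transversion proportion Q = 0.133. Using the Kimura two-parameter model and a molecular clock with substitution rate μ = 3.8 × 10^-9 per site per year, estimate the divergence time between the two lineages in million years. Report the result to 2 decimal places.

33.92

Under the Kimura two-parameter model, d = −½ ln(1 − 2P − Q) − ¼ ln(1 − 2Q).
1 − 2P − Q = 0.697, giving −½ ln(0.697) = 0.180485.
1 − 2Q = 0.734, giving −¼ ln(0.734) = 0.077312.
d = 0.180485 + 0.077312 = 0.257797.
Under a molecular clock d = 2μt, so t = d/(2μ) = 0.257797 / (2 × 3.8 × 10^-9) = 33.92 million years.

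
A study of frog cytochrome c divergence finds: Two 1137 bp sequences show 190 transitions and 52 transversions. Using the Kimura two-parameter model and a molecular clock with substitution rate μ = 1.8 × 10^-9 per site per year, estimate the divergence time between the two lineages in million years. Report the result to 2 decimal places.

P = 190/1137 ≈ 0.167106 and Q = 52/1137 ≈ 0.045734.
Under the Kimura two-parameter model, d = −½ ln(1 − 2P − Q) − ¼ ln(1 − 2Q).
1 − 2P − Q = 0.620054, giving −½ ln(0.620054) = 0.238974.
1 − 2Q = 0.908532, giving −¼ ln(0.908532) = 0.023981.
d = 0.238974 + 0.023981 = 0.262955.
Under a molecular clock d = 2μt, so t = d/(2μ) = 0.262955 / (2 × 1.8 × 10^-9) = 73.04 million years.

73.04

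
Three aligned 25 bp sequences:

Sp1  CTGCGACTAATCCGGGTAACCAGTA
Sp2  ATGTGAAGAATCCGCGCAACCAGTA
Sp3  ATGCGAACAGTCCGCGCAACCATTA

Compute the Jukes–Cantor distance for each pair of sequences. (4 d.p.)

d(Sp1,Sp2) = 0.2892, d(Sp1,Sp3) = 0.3505, d(Sp2,Sp3) = 0.1800

Sp1–Sp2: 6/25 sites differ → p = 0.24, d = −0.75 ln(1 − 0.32) = 0.289247 ≈ 0.2892.
Sp1–Sp3: 7/25 sites differ → p = 0.28, d = −0.75 ln(1 − 0.373333) = 0.350505 ≈ 0.3505.
Sp2–Sp3: 4/25 sites differ → p = 0.16, d = −0.75 ln(1 − 0.213333) = 0.179963 ≈ 0.1800.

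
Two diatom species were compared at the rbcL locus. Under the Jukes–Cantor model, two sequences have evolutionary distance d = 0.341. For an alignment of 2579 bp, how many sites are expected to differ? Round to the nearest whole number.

707

Invert JC69: p = (3/4)(1 − e^(−4d/3)) = 0.75 × (1 − e^(-0.454667)) = 0.75 × (1 − 0.634659) = 0.274006.
Expected differing sites = pL ≈ 0.274006 × 2579 = 706.661474 ≈ 707.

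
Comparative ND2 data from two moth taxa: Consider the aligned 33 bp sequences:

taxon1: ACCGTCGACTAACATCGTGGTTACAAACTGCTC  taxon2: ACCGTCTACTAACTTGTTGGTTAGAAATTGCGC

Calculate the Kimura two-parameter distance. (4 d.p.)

0.2518

Of 33 sites, 1 differences are transitions and 6 are transversions, so P = 1/33 ≈ 0.030303 and Q = 6/33 ≈ 0.181818.
Under the Kimura two-parameter model, d = −½ ln(1 − 2P − Q) − ¼ ln(1 − 2Q).
1 − 2P − Q = 0.757576, giving −½ ln(0.757576) = 0.138816.
1 − 2Q = 0.636364, giving −¼ ln(0.636364) = 0.112996.
d = 0.138816 + 0.112996 = 0.251812.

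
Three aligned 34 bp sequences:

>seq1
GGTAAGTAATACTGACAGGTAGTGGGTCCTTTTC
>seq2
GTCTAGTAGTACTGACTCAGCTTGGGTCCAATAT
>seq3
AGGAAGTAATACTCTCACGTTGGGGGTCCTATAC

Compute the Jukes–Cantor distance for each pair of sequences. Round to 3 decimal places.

d(seq1,seq2) = 0.597, d(seq1,seq3) = 0.326, d(seq2,seq3) = 0.665

seq1–seq2: 14/34 sites differ → p ≈ 0.411765, d = −0.75 ln(1 − 0.54902) = 0.597249 ≈ 0.597.
seq1–seq3: 9/34 sites differ → p ≈ 0.264706, d = −0.75 ln(1 − 0.352941) = 0.326488 ≈ 0.326.
seq2–seq3: 15/34 sites differ → p ≈ 0.441176, d = −0.75 ln(1 − 0.588235) = 0.665477 ≈ 0.665.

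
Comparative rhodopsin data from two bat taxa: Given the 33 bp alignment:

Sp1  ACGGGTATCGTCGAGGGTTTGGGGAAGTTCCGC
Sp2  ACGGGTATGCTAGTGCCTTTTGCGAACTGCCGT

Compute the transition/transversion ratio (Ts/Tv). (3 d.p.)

Transitions are A↔G and C↔T; transversions are all other mismatches.
Transitions: 1. Transversions: 10.
R = 1/10 = 0.100.

0.100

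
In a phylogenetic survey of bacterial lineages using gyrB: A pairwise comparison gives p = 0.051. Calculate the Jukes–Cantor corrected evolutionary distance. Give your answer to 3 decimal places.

0.053

d = −(3/4) ln(1 − 4p/3) = −0.75 ln(1 − 0.068) = −0.75 ln(0.932)
  = −0.75 × (-0.070422) = 0.052817 substitutions/site.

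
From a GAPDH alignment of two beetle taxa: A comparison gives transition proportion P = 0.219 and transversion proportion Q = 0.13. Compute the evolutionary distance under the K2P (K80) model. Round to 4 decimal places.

Under the Kimura two-parameter model, d = −½ ln(1 − 2P − Q) − ¼ ln(1 − 2Q).
1 − 2P − Q = 0.432, giving −½ ln(0.432) = 0.419665.
1 − 2Q = 0.74, giving −¼ ln(0.74) = 0.075276.
d = 0.419665 + 0.075276 = 0.494941.

0.4949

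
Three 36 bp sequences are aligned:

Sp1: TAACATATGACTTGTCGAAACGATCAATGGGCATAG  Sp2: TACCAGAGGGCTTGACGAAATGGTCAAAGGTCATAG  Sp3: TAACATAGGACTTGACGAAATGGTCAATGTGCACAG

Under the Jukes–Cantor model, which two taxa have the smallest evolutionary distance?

Sp1 and Sp3

Sp1–Sp2: 9/36 differ, p = 0.250, d = 0.304.
Sp1–Sp3: 6/36 differ, p = 0.167, d = 0.188.
Sp2–Sp3: 7/36 differ, p = 0.194, d = 0.225.
The smallest distance is between Sp1 and Sp3.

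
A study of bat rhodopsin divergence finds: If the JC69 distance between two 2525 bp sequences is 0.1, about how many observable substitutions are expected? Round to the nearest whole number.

Invert JC69: p = (3/4)(1 − e^(−4d/3)) = 0.75 × (1 − e^(-0.133333)) = 0.75 × (1 − 0.875174) = 0.093620.
Expected differing sites = pL ≈ 0.093620 × 2525 = 236.3905 ≈ 236.

236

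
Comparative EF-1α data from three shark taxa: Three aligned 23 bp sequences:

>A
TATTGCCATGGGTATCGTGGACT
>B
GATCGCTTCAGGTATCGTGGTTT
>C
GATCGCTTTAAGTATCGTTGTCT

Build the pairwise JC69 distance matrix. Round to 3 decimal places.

A–B: 8/23 sites differ → p ≈ 0.347826, d = −0.75 ln(1 − 0.463768) = 0.467391 ≈ 0.467.
A–C: 8/23 sites differ → p ≈ 0.347826, d = −0.75 ln(1 − 0.463768) = 0.467391 ≈ 0.467.
B–C: 4/23 sites differ → p ≈ 0.173913, d = −0.75 ln(1 − 0.231884) = 0.197861 ≈ 0.198.

d(A,B) = 0.467, d(A,C) = 0.467, d(B,C) = 0.198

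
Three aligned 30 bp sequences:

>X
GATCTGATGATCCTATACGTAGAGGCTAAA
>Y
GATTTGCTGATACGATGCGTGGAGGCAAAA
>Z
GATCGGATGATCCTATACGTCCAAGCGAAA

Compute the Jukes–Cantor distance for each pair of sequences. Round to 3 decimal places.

X–Y: 7/30 sites differ → p ≈ 0.233333, d = −0.75 ln(1 − 0.311111) = 0.279506 ≈ 0.280.
X–Z: 5/30 sites differ → p ≈ 0.166667, d = −0.75 ln(1 − 0.222223) = 0.188487 ≈ 0.188.
Y–Z: 10/30 sites differ → p ≈ 0.333333, d = −0.75 ln(1 − 0.444444) = 0.440839 ≈ 0.441.

d(X,Y) = 0.280, d(X,Z) = 0.188, d(Y,Z) = 0.441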